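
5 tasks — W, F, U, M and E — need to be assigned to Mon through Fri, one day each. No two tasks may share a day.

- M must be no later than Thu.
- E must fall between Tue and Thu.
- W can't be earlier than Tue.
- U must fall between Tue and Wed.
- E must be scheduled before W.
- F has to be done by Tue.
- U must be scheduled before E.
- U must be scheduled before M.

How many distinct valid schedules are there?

Enumerating: F=Mon; W=Fri; U=Tue; E=Wed; M=Thu | M in Wed, E in Thu, U in Tue, W in Fri, F in Mon.

2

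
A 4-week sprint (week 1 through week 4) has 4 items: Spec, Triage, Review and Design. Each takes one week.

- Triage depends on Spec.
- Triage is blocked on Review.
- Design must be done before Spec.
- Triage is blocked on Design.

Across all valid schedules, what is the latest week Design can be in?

Downstream work caps Design at week 2.
Design at week 2 is achievable: Design -> week 2; Triage -> week 4; Spec -> week 3; Review -> week 1.

week 2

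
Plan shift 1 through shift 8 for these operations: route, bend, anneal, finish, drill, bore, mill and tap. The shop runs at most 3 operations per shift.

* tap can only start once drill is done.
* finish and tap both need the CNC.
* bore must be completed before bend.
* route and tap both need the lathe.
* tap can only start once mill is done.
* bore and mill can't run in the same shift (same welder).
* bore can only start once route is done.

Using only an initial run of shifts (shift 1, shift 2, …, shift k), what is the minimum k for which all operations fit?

3

The precedence chain requires at least 3 distinct shifts.
With at most 3 per shift and 8 operations, at least 3 shifts are needed.
3 works (last occupied shift: shift 3): for example route=shift 1; bend=shift 3; bore=shift 2; tap=shift 2; mill=shift 1; anneal=shift 2; drill=shift 1; finish=shift 3.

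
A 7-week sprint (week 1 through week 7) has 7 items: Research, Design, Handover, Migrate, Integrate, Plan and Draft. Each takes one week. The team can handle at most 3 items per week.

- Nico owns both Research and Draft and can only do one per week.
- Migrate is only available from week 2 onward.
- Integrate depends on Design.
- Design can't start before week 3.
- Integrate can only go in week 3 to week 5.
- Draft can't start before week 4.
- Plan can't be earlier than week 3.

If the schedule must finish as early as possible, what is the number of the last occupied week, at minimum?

4

The precedence chain requires at least 2 distinct weeks.
With at most 3 per week and 7 work items, at least 3 weeks are needed.
Draft can't be placed before week 4, so the schedule must run through at least week 4.
4 works (last occupied week: week 4): for example Research in week 1; Design in week 3; Draft in week 4; Integrate in week 4; Migrate in week 2; Plan in week 3; Handover in week 1.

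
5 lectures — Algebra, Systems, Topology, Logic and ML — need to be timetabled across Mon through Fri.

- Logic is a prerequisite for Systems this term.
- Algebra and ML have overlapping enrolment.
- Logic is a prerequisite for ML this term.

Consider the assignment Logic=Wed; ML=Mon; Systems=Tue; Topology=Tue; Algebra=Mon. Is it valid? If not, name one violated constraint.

No. Logic is a prerequisite for ML this term is not satisfied.

Logic is a prerequisite for Systems this term — violated.
Logic is a prerequisite for ML this term — violated.
Algebra and ML have overlapping enrolment — violated.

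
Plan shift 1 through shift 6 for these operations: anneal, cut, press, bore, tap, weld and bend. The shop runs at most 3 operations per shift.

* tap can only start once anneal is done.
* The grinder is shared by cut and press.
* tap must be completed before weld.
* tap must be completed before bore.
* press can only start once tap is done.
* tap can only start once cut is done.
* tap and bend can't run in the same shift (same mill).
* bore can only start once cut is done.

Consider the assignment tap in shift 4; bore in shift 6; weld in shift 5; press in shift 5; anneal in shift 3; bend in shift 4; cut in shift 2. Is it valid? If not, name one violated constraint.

bore can only start once cut is done — holds.
tap must be completed before bore — holds.
press can only start once tap is done — holds.
tap and bend can't run in the same shift (same mill) — violated.
tap must be completed before weld — holds.
tap can only start once anneal is done — holds.
tap can only start once cut is done — holds.
The shop runs at most 3 operations per shift — holds.
The grinder is shared by cut and press — holds.

No. tap and bend can't run in the same shift (same mill) is not satisfied.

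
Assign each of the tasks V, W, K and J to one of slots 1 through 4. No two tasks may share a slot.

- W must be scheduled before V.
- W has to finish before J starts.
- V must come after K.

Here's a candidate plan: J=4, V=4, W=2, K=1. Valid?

No. No two tasks may share a slot is not satisfied.

V must come after K — holds.
W must be scheduled before V — holds.
No two tasks may share a slot — violated.
W has to finish before J starts — holds.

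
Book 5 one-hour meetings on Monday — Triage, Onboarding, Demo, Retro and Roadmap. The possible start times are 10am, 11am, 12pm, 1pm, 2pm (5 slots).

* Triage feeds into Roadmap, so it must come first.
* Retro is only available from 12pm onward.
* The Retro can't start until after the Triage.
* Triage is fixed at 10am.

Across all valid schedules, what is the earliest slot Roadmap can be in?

Precedence pushes Roadmap to at least 11am.
Roadmap at 11am is achievable: Retro -> 12pm, Onboarding -> 10am, Triage -> 10am, Roadmap -> 11am, Demo -> 10am.

11am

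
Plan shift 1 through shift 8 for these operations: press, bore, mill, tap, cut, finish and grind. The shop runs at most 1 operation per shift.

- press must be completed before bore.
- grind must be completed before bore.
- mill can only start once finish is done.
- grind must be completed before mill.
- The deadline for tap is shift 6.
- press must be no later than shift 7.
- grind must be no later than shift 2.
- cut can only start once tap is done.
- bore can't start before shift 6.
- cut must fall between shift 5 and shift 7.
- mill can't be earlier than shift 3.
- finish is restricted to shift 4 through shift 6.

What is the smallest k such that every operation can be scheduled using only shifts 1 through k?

The precedence chain requires at least 2 distinct shifts.
With at most 1 per shift and 7 operations, at least 7 shifts are needed.
bore can't be placed before shift 6, so the schedule must run through at least shift 6.
7 works (last occupied shift: shift 7): for example grind in shift 1; press in shift 3; mill in shift 7; bore in shift 6; cut in shift 5; finish in shift 4; tap in shift 2.

7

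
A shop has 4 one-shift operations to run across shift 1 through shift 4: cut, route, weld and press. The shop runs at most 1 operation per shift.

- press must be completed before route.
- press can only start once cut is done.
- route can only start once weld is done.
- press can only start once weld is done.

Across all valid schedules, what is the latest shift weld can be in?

Downstream work caps weld at shift 2.
weld at shift 2 is achievable: weld in shift 2; route in shift 4; cut in shift 1; press in shift 3.

shift 2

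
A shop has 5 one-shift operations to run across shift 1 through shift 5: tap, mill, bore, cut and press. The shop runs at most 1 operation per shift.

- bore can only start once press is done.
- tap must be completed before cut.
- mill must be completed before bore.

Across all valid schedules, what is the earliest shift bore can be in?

shift 3

Precedence pushes bore to at least shift 2.
bore at shift 3 is achievable: press=shift 2, tap=shift 4, cut=shift 5, bore=shift 3, mill=shift 1.
Nothing earlier works — the capacity limit rule out every shift before shift 3.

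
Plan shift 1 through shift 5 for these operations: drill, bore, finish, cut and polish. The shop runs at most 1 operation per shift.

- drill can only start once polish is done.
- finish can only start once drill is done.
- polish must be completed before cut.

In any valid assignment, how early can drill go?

shift 2

Precedence pushes drill to at least shift 2; downstream work caps drill at shift 4.
drill at shift 2 is achievable: polish=shift 1; cut=shift 4; finish=shift 3; drill=shift 2; bore=shift 5.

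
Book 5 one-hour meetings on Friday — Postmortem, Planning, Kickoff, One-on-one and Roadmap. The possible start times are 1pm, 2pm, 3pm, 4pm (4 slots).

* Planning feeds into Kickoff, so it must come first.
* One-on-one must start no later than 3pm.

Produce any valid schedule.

Postmortem=1pm, Planning=1pm, Roadmap=1pm, Kickoff=2pm, One-on-one=1pm

Checking: Planning(1pm) before Kickoff(2pm); One-on-one=1pm in [1pm,3pm].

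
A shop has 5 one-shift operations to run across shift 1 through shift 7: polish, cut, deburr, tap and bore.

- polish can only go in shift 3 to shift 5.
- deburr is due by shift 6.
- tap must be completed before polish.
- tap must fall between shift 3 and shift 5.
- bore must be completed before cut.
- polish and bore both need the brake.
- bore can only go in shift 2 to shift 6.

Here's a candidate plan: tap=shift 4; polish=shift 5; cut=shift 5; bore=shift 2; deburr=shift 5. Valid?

Yes

bore must be completed before cut — holds.
polish can only go in shift 3 to shift 5 — holds.
tap must fall between shift 3 and shift 5 — holds.
tap must be completed before polish — holds.
polish and bore both need the brake — holds.
deburr is due by shift 6 — holds.
bore can only go in shift 2 to shift 6 — holds.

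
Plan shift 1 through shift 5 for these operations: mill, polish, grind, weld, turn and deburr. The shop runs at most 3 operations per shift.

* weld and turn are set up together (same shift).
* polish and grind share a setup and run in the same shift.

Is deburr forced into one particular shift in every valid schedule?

No

deburr can be shift 1 (e.g. grind=shift 2; deburr=shift 1; turn=shift 3; mill=shift 1; polish=shift 2; weld=shift 3) or shift 2 (e.g. mill=shift 1; polish=shift 1; deburr=shift 2; turn=shift 2; weld=shift 2; grind=shift 1).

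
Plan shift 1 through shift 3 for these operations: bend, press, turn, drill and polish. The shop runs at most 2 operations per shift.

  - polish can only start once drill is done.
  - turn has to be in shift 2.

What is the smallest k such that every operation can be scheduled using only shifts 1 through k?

The precedence chain requires at least 2 distinct shifts.
With at most 2 per shift and 5 operations, at least 3 shifts are needed.
3 works (last occupied shift: shift 3): for example polish in shift 2; press in shift 3; bend in shift 1; drill in shift 1; turn in shift 2.

3 shifts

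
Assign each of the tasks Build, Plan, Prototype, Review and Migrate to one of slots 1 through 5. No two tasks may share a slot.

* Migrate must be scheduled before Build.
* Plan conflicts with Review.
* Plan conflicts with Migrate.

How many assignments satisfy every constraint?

60

Splitting on Build: it can be 2 (6), 3 (12), 4 (18), 5 (24). Listing each branch's schedules as (Plan, Prototype, Review, Migrate):
Build=2: (3,4,5,1) (3,5,4,1) (4,3,5,1) (4,5,3,1) (5,3,4,1) (5,4,3,1) — 6.
Build=3: (1,4,5,2) (1,5,4,2) (2,4,5,1) (2,5,4,1) (4,1,5,2) (4,2,5,1) (4,5,1,2) (4,5,2,1) (5,1,4,2) (5,2,4,1) (5,4,1,2) (5,4,2,1) — 12.
Build=4: (1,2,5,3) (1,3,5,2) (1,5,2,3) (1,5,3,2) (2,1,5,3) (2,3,5,1) (2,5,1,3) (2,5,3,1) (3,1,5,2) (3,2,5,1) (3,5,1,2) (3,5,2,1) (5,1,2,3) (5,1,3,2) (5,2,1,3) (5,2,3,1) (5,3,1,2) (5,3,2,1) — 18.
Build=5: (1,2,3,4) (1,2,4,3) (1,3,2,4) (1,3,4,2) (1,4,2,3) (1,4,3,2) (2,1,3,4) (2,1,4,3) (2,3,1,4) (2,3,4,1) (2,4,1,3) (2,4,3,1) (3,1,2,4) (3,1,4,2) (3,2,1,4) (3,2,4,1) (3,4,1,2) (3,4,2,1) (4,1,2,3) (4,1,3,2) (4,2,1,3) (4,2,3,1) (4,3,1,2) (4,3,2,1) — 24.
Summing: 6 + 12 + 18 + 24 = 60.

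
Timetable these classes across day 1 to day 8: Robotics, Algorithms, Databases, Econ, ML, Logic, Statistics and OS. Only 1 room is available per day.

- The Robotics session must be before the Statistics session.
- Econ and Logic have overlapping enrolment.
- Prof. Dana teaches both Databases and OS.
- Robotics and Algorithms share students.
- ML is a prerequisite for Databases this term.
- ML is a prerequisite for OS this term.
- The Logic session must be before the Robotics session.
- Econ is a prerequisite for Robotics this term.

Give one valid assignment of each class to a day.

Databases -> day 5, ML -> day 4, Algorithms -> day 8, OS -> day 7, Statistics -> day 6, Robotics -> day 3, Econ -> day 1, Logic -> day 2

Checking: Robotics(day 3) before Statistics(day 6); Econ(day 1) before Robotics(day 3); Logic(day 2) before Robotics(day 3); ML(day 4) before OS(day 7); ML(day 4) before Databases(day 5); Robotics(day 3) != Algorithms(day 8); Econ(day 1) != Logic(day 2); Databases(day 5) != OS(day 7); max 1 per day (cap 1).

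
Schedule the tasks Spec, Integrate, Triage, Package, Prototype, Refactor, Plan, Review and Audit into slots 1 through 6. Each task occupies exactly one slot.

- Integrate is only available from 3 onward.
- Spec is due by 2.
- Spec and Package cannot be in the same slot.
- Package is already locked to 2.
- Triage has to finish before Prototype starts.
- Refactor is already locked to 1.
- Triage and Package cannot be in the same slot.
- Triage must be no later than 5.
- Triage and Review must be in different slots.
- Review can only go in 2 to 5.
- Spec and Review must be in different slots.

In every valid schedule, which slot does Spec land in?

Spec's window is 1–2.
Package is fixed at 2, and Spec can't share a slot with Package.
So Spec must be 1.

1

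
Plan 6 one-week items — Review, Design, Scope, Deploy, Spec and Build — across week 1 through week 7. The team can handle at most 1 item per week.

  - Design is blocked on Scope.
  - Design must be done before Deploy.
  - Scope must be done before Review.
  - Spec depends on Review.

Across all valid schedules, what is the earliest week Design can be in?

Precedence pushes Design to at least week 2; downstream work caps Design at week 6.
Design at week 2 is achievable: Deploy in week 4, Spec in week 5, Review in week 3, Scope in week 1, Design in week 2, Build in week 6.

week 2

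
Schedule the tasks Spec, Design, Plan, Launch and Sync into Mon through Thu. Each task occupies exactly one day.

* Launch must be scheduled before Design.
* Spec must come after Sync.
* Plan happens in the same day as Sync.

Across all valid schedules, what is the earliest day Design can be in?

Precedence pushes Design to at least Tue.
Design at Tue is achievable: Launch -> Mon, Plan -> Mon, Design -> Tue, Sync -> Mon, Spec -> Tue.

Tue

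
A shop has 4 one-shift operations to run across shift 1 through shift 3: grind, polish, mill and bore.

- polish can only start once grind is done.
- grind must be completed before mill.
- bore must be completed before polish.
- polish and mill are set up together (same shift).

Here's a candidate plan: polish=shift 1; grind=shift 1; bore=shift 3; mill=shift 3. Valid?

grind must be completed before mill — holds.
polish can only start once grind is done — violated.
polish and mill are set up together (same shift) — violated.
bore must be completed before polish — violated.

Invalid. bore must be completed before polish.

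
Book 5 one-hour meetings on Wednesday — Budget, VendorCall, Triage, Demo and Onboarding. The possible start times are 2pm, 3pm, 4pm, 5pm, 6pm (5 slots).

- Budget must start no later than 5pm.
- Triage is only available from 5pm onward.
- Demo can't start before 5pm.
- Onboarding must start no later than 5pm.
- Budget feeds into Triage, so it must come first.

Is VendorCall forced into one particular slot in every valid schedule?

No

VendorCall can be 2pm (e.g. Onboarding=2pm, Budget=2pm, VendorCall=2pm, Demo=5pm, Triage=5pm) or 3pm (e.g. Demo in 5pm, VendorCall in 3pm, Triage in 5pm, Budget in 2pm, Onboarding in 2pm).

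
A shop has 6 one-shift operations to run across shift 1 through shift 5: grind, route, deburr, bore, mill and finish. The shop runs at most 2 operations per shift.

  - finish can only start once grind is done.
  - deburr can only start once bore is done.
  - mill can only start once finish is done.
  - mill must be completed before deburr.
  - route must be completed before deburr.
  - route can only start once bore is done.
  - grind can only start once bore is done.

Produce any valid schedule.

mill in shift 4; finish in shift 3; grind in shift 2; bore in shift 1; deburr in shift 5; route in shift 2

Checking: bore(shift 1) before grind(shift 2); route(shift 2) before deburr(shift 5); bore(shift 1) before deburr(shift 5); bore(shift 1) before route(shift 2); mill(shift 4) before deburr(shift 5); finish(shift 3) before mill(shift 4); grind(shift 2) before finish(shift 3); max 2 per shift (cap 2).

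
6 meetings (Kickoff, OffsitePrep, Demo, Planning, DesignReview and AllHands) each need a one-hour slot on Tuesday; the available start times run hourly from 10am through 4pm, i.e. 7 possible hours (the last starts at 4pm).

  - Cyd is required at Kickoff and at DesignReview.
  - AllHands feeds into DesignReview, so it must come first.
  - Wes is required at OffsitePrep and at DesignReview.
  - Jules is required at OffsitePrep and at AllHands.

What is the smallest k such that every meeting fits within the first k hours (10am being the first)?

3 hours

The precedence chain requires at least 2 distinct hours.
Could 2 hours be enough, i.e. nothing placed later than 11am? No: DesignReview must come after AllHands (at 10am or later) → {11am}; AllHands must come before DesignReview (at 11am or earlier) → {10am}; OffsitePrep can't share with DesignReview (11am) → {10am}; AllHands can't share with OffsitePrep (10am) → nothing is left.
So 2 hours is not enough.
3 works (last occupied hour: 12pm): for example Demo=10am; OffsitePrep=12pm; DesignReview=11am; Planning=10am; AllHands=10am; Kickoff=10am.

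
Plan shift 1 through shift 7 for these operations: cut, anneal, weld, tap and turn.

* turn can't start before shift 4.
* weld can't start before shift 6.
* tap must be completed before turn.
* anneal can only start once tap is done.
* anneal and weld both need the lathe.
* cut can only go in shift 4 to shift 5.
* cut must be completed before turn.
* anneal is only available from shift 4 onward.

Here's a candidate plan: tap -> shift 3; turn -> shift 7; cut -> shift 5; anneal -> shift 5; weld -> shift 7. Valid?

Valid

anneal can only start once tap is done — holds.
cut can only go in shift 4 to shift 5 — holds.
anneal and weld both need the lathe — holds.
anneal is only available from shift 4 onward — holds.
tap must be completed before turn — holds.
cut must be completed before turn — holds.
weld can't start before shift 6 — holds.
turn can't start before shift 4 — holds.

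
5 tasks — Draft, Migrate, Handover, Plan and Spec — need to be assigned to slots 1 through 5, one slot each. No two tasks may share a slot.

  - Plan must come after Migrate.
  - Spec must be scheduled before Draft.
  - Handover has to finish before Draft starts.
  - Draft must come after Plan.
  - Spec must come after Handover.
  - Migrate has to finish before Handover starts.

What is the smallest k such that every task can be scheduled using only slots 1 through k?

5

The precedence chain requires at least 4 distinct slots.
With at most 1 per slot and 5 tasks, at least 5 slots are needed.
5 works (last occupied slot: 5): for example Migrate=1; Draft=5; Handover=2; Spec=4; Plan=3.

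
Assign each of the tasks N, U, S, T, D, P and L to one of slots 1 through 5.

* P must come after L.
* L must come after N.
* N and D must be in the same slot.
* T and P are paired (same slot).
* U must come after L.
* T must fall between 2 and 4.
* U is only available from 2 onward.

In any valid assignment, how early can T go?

T is available from 2; T must be in the same slot as P, which can't be before 3, so T is at least 3; T's own window allows nothing later than 4.
T at 3 is achievable: D -> 1; P -> 3; L -> 2; T -> 3; N -> 1; U -> 3; S -> 1.

3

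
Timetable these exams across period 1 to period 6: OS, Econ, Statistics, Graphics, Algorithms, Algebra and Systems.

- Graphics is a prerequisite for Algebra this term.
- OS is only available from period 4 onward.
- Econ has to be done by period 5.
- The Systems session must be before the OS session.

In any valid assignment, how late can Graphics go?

period 5

Downstream work caps Graphics at period 5.
Graphics at period 5 is achievable: Systems -> period 1, OS -> period 4, Graphics -> period 5, Econ -> period 1, Algorithms -> period 1, Statistics -> period 1, Algebra -> period 6.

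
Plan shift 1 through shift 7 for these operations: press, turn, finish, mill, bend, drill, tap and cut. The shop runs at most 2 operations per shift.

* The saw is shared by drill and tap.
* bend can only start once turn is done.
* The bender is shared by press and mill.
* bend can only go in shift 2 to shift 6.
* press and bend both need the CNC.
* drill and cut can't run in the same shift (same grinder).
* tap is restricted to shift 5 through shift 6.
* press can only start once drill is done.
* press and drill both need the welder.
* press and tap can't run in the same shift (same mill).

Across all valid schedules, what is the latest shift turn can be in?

shift 5

Downstream work caps turn at shift 5.
turn at shift 5 is achievable: drill -> shift 1; cut -> shift 2; finish -> shift 1; bend -> shift 6; tap -> shift 5; turn -> shift 5; press -> shift 2; mill -> shift 3.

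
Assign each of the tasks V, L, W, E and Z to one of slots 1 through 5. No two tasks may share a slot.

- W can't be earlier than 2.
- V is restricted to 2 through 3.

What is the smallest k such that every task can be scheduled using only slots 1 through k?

With at most 1 per slot and 5 tasks, at least 5 slots are needed.
V can't be placed before 2, so the schedule must run through at least slot 2.
5 works (last occupied slot: 5): for example L=1; E=4; W=3; V=2; Z=5.

5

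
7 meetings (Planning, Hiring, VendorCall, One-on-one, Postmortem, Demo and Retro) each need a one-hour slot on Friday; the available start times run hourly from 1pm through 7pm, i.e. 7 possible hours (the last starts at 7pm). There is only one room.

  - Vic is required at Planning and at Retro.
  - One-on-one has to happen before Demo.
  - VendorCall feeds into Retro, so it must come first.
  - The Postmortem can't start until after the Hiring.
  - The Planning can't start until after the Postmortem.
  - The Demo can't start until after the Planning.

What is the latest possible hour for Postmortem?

5pm

Precedence pushes Postmortem to at least 2pm; downstream work caps Postmortem at 5pm.
Postmortem at 5pm is achievable: Retro=4pm; Postmortem=5pm; Hiring=1pm; VendorCall=2pm; Planning=6pm; One-on-one=3pm; Demo=7pm.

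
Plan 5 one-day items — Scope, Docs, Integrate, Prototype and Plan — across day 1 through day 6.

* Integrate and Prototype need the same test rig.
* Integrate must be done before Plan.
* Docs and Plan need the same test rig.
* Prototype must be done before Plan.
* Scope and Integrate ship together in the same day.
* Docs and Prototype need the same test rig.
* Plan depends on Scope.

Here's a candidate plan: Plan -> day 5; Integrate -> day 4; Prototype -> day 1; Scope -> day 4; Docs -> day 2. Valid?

Docs and Prototype need the same test rig — holds.
Docs and Plan need the same test rig — holds.
Scope and Integrate ship together in the same day — holds.
Plan depends on Scope — holds.
Integrate and Prototype need the same test rig — holds.
Prototype must be done before Plan — holds.
Integrate must be done before Plan — holds.

Valid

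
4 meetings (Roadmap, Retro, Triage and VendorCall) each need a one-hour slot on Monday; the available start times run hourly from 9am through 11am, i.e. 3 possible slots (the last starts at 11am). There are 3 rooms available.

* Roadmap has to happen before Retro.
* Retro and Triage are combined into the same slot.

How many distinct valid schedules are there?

9

Splitting on Roadmap: it can be 9am (6), 10am (3). Listing each branch's schedules as (Retro, Triage, VendorCall):
Roadmap=9am: (10am,10am,9am) (10am,10am,10am) (10am,10am,11am) (11am,11am,9am) (11am,11am,10am) (11am,11am,11am) — 6.
Roadmap=10am: (11am,11am,9am) (11am,11am,10am) (11am,11am,11am) — 3.
Summing: 6 + 3 = 9.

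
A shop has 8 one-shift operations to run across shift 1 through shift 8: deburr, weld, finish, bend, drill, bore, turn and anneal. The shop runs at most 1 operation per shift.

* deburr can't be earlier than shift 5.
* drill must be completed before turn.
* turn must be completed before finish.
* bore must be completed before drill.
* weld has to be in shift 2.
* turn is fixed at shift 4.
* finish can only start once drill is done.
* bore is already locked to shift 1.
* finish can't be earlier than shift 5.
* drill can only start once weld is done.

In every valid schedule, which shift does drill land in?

weld is fixed at shift 2 and must come before drill, so drill is at least shift 3.
turn is fixed at shift 4 and must come after drill, so drill is at most shift 3.
So drill must be shift 3.

shift 3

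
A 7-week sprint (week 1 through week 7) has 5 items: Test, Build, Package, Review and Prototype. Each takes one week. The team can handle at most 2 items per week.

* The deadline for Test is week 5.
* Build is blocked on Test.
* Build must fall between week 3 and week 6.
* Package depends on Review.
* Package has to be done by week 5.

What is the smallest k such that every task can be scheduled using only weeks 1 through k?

3 weeks

The precedence chain requires at least 2 distinct weeks.
With at most 2 per week and 5 tasks, at least 3 weeks are needed.
Build can't be placed before week 3, so the schedule must run through at least week 3.
3 works (last occupied week: week 3): for example Prototype=week 2, Test=week 1, Package=week 2, Review=week 1, Build=week 3.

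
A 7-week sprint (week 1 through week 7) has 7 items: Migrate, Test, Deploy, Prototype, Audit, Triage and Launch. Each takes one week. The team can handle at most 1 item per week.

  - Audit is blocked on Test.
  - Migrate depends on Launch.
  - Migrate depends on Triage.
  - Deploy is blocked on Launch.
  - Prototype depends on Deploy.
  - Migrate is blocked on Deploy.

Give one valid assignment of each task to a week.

Deploy in week 2, Triage in week 3, Migrate in week 4, Prototype in week 6, Test in week 5, Launch in week 1, Audit in week 7

Checking: Deploy(week 2) before Migrate(week 4); Launch(week 1) before Migrate(week 4); Launch(week 1) before Deploy(week 2); Deploy(week 2) before Prototype(week 6); Triage(week 3) before Migrate(week 4); Test(week 5) before Audit(week 7); max 1 per week (cap 1).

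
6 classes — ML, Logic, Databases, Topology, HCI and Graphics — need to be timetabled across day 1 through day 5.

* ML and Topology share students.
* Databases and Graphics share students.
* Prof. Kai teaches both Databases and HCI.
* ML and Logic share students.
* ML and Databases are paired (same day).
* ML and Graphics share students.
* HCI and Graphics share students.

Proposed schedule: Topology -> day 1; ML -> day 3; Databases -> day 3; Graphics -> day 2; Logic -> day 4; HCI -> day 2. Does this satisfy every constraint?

ML and Topology share students — holds.
HCI and Graphics share students — violated.
ML and Graphics share students — holds.
ML and Logic share students — holds.
ML and Databases are paired (same day) — holds.
Prof. Kai teaches both Databases and HCI — holds.
Databases and Graphics share students — holds.

Invalid. HCI and Graphics share students.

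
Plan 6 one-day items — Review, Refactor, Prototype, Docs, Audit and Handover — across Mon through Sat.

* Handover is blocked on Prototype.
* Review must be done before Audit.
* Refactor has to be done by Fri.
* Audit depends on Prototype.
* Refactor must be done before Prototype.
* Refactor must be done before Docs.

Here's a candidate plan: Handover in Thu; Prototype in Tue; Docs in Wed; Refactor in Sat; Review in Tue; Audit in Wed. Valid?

No — it violates: Refactor has to be done by Fri

Refactor must be done before Prototype — violated.
Handover is blocked on Prototype — holds.
Refactor has to be done by Fri — violated.
Review must be done before Audit — holds.
Refactor must be done before Docs — violated.
Audit depends on Prototype — holds.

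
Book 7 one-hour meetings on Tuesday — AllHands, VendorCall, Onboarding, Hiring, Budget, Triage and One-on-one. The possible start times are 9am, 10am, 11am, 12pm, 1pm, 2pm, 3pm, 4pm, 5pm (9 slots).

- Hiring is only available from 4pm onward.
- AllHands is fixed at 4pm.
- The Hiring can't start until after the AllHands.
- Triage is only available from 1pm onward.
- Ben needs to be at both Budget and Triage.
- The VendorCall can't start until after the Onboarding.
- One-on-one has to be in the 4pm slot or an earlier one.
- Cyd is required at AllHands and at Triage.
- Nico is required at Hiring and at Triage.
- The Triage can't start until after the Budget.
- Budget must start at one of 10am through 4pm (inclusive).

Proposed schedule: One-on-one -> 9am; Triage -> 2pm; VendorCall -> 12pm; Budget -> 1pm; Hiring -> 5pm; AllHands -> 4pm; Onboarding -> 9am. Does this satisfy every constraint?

Yes

Cyd is required at AllHands and at Triage — holds.
AllHands is fixed at 4pm — holds.
Triage is only available from 1pm onward — holds.
The Triage can't start until after the Budget — holds.
The VendorCall can't start until after the Onboarding — holds.
The Hiring can't start until after the AllHands — holds.
Nico is required at Hiring and at Triage — holds.
Ben needs to be at both Budget and Triage — holds.
One-on-one has to be in the 4pm slot or an earlier one — holds.
Hiring is only available from 4pm onward — holds.
Budget must start at one of 10am through 4pm (inclusive) — holds.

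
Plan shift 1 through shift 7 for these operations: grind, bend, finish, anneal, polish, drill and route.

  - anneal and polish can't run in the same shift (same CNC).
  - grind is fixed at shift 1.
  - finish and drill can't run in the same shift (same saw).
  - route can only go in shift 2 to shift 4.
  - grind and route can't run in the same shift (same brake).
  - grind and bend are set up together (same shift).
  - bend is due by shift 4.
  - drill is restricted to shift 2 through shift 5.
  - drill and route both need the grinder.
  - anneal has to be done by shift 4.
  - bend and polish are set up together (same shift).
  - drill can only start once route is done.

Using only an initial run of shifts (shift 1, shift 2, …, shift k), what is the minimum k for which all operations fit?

3

The precedence chain requires at least 2 distinct shifts.
Propagating the time windows through the other constraints, drill can't land before shift 3, so the schedule must run through at least shift 3.
3 works (last occupied shift: shift 3): for example bend=shift 1, anneal=shift 2, grind=shift 1, route=shift 2, polish=shift 1, finish=shift 1, drill=shift 3.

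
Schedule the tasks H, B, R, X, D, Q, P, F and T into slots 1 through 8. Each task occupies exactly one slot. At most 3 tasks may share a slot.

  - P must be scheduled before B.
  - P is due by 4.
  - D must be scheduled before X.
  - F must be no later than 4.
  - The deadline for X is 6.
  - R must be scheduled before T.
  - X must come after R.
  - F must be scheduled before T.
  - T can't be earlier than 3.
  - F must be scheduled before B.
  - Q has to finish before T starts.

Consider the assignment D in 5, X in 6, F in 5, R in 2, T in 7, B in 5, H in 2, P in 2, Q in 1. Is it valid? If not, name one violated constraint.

T can't be earlier than 3 — holds.
F must be no later than 4 — violated.
F must be scheduled before T — holds.
Q has to finish before T starts — holds.
The deadline for X is 6 — holds.
X must come after R — holds.
F must be scheduled before B — violated.
D must be scheduled before X — holds.
R must be scheduled before T — holds.
P is due by 4 — holds.
P must be scheduled before B — holds.
At most 3 tasks may share a slot — holds.

No. F must be no later than 4 is not satisfied.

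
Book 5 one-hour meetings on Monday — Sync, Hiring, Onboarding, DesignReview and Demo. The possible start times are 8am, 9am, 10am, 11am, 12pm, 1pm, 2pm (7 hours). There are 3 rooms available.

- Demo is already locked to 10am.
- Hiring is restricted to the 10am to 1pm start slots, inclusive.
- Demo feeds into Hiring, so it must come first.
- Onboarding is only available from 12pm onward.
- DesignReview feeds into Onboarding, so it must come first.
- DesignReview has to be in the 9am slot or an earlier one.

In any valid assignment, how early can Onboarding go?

12pm

Onboarding is available from 12pm.
Onboarding at 12pm is achievable: Onboarding -> 12pm; DesignReview -> 8am; Sync -> 8am; Hiring -> 11am; Demo -> 10am.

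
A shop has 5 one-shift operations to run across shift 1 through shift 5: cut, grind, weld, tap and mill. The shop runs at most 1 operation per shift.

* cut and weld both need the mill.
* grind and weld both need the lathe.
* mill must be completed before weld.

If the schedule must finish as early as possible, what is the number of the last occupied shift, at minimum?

The precedence chain requires at least 2 distinct shifts.
With at most 1 per shift and 5 operations, at least 5 shifts are needed.
5 works (last occupied shift: shift 5): for example weld -> shift 2; mill -> shift 1; cut -> shift 3; tap -> shift 5; grind -> shift 4.

shift 5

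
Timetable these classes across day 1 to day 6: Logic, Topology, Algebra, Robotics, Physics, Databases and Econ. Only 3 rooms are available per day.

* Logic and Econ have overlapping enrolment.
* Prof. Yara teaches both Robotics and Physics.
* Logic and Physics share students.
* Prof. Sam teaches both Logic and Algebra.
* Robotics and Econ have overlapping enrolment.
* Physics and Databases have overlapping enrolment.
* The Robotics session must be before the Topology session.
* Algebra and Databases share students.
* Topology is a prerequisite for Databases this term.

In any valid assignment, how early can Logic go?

day 1

Logic at day 1 is achievable: Topology -> day 2; Robotics -> day 1; Databases -> day 3; Physics -> day 2; Econ -> day 3; Logic -> day 1; Algebra -> day 2.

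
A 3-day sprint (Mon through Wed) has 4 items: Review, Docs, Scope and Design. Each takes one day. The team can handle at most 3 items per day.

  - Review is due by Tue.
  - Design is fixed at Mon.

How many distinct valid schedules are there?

17

Splitting on Review: it can be Mon (8), Tue (9). Listing each branch's schedules as (Docs, Scope, Design):
Review=Mon: (Mon,Tue,Mon) (Mon,Wed,Mon) (Tue,Mon,Mon) (Tue,Tue,Mon) (Tue,Wed,Mon) (Wed,Mon,Mon) (Wed,Tue,Mon) (Wed,Wed,Mon) — 8.
Review=Tue: (Mon,Mon,Mon) (Mon,Tue,Mon) (Mon,Wed,Mon) (Tue,Mon,Mon) (Tue,Tue,Mon) (Tue,Wed,Mon) (Wed,Mon,Mon) (Wed,Tue,Mon) (Wed,Wed,Mon) — 9.
Summing: 8 + 9 = 17.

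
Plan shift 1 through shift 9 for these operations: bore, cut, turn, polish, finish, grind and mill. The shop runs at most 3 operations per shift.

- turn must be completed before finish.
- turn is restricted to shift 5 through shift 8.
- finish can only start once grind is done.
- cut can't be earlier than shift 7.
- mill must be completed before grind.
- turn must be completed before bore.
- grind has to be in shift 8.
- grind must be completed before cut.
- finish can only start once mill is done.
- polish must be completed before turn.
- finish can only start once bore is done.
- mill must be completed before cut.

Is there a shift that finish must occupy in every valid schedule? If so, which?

Precedence pushes finish to at least shift 9.
So finish is pinned to shift 9.

shift 9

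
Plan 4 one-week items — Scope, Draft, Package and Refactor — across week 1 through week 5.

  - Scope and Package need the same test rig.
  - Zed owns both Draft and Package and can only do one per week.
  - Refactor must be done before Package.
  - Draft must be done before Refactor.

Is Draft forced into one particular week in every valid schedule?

Draft can be week 1 (e.g. Scope -> week 1; Refactor -> week 2; Draft -> week 1; Package -> week 3) or week 2 (e.g. Draft -> week 2, Refactor -> week 3, Package -> week 4, Scope -> week 1).

No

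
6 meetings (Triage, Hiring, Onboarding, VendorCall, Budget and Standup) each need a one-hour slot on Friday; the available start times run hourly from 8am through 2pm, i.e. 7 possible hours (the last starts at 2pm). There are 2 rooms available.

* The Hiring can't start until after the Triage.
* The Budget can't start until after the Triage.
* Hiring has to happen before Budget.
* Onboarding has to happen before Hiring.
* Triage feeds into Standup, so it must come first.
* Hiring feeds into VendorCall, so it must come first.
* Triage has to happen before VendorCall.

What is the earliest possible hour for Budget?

Precedence pushes Budget to at least 10am.
Budget at 10am is achievable: Triage -> 8am, Hiring -> 9am, Standup -> 9am, Budget -> 10am, VendorCall -> 10am, Onboarding -> 8am.

10am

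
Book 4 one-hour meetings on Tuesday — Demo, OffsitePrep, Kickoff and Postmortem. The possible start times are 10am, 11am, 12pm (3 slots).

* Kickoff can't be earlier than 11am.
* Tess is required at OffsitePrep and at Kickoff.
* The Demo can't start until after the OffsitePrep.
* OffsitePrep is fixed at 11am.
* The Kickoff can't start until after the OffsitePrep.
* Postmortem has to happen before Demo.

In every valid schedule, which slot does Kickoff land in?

Kickoff's window is 11am–12pm.
OffsitePrep is fixed at 11am, and Kickoff can't share a slot with OffsitePrep.
So Kickoff must be 12pm.

12pm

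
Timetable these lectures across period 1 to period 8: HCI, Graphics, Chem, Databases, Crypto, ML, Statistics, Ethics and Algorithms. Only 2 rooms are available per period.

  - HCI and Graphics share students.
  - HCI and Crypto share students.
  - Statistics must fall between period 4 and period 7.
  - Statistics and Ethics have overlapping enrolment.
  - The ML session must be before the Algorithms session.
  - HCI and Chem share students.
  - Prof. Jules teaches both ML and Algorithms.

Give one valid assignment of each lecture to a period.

Databases in period 3, Crypto in period 4, Ethics in period 5, Algorithms in period 2, Graphics in period 2, ML in period 1, HCI in period 1, Statistics in period 4, Chem in period 3

Checking: ML(period 1) before Algorithms(period 2); HCI(period 1) != Chem(period 3); Statistics(period 4) != Ethics(period 5); ML(period 1) != Algorithms(period 2); HCI(period 1) != Graphics(period 2); HCI(period 1) != Crypto(period 4); Statistics=period 4 in [period 4,period 7]; max 2 per period (cap 2).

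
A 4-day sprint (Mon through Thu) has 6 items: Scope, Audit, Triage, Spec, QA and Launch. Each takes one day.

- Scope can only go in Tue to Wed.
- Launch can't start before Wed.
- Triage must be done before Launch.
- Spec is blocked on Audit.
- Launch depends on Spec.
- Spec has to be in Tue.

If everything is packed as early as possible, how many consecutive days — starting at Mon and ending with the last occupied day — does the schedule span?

3

The precedence chain requires at least 3 distinct days.
3 works (last occupied day: Wed): for example Spec=Tue; Triage=Mon; Scope=Tue; Audit=Mon; Launch=Wed; QA=Mon.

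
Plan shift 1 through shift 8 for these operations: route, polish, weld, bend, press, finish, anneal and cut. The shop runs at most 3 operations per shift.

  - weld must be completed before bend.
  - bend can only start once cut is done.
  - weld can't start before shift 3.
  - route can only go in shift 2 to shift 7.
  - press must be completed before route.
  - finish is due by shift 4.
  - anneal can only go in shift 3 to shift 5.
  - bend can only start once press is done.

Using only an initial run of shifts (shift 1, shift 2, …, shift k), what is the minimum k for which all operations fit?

4

The precedence chain requires at least 2 distinct shifts.
With at most 3 per shift and 8 operations, at least 3 shifts are needed.
Propagating the time windows through the other constraints, bend can't land before shift 4, so the schedule must run through at least shift 4.
4 works (last occupied shift: shift 4): for example press=shift 1, bend=shift 4, weld=shift 3, finish=shift 2, anneal=shift 3, polish=shift 1, route=shift 2, cut=shift 1.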